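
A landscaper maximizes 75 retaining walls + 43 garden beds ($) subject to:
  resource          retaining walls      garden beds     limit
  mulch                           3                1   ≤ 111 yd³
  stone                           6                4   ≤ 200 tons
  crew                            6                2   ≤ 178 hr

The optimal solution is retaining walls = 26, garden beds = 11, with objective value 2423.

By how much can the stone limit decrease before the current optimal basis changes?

Binding constraints: stone, crew. The basis is B = [[6,4],[6,2]] with det -12.
Per unit decrease in stone, x* moves by d = (0.1667, -0.5).
The basis stays optimal until garden beds reaches 0; allowable decrease = 22 tons.

22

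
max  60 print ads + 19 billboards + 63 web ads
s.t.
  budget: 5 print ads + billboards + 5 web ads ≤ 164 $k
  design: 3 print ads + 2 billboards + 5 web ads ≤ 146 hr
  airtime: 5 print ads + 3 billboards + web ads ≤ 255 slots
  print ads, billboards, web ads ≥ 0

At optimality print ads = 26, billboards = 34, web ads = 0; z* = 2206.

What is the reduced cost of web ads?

-7

Check each constraint at x*: budget 164/164 (tight); design 146/146 (tight); airtime 232/255 (slack 23).
Slack constraints have shadow price 0 (complementary slackness).
From A_Bᵀ y = c: 5·y_budget + 3·y_design = 60; 1·y_budget + 2·y_design = 19.
This yields shadow prices y_budget = 9, y_design = 5.
Reduced cost of web ads: c₃ − yᵀa₃ = 63 − (9·5 + 5·5) = 63 − 70 = -7.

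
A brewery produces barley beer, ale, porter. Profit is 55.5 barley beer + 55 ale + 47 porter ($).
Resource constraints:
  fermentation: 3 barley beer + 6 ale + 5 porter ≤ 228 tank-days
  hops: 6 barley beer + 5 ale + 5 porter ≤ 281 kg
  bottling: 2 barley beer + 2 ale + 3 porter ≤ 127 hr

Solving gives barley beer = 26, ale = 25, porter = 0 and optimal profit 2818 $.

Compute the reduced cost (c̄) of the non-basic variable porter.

Binding: fermentation and hops. Non-binding: bottling (25 unused).
Slack constraints have shadow price 0 (complementary slackness).
Dual feasibility on the basic columns requires 3·y_fermentation + 6·y_hops = 55.5, 6·y_fermentation + 5·y_hops = 55.
Solving: y_fermentation = 2.5, y_hops = 8.
Reduced cost of porter: c₃ − yᵀa₃ = 47 − (2.5·5 + 8·5) = 47 − 52.5 = -5.5.

-5.5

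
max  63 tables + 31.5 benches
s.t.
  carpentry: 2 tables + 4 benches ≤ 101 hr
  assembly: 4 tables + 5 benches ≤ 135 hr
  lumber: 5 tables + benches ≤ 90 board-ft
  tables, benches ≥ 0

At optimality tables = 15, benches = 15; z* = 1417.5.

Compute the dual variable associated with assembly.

Binding: assembly and lumber. Non-binding: carpentry (11 unused).
Slack constraints have shadow price 0 (complementary slackness).
Dual feasibility on the basic columns requires 4·y_assembly + 5·y_lumber = 63, 5·y_assembly + 1·y_lumber = 31.5.
→ y_assembly = 4.5 and y_lumber = 9.
Shadow price of assembly = 4.5.

4.5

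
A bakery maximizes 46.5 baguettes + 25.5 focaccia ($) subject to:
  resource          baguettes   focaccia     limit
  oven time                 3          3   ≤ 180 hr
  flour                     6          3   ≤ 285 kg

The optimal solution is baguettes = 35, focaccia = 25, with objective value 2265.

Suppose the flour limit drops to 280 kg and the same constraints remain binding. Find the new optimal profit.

Check each constraint at x*: oven time 180/180 (tight); flour 285/285 (tight).
The binding rows give the dual system: 3·y_oven time + 6·y_flour = 46.5 and 3·y_oven time + 3·y_flour = 25.5.
This yields shadow prices y_oven time = 1.5, y_flour = 7.
Δz = y_flour·Δb = 7 × (-5) = -35, so new z* = 2265 − 35 = 2230.

2230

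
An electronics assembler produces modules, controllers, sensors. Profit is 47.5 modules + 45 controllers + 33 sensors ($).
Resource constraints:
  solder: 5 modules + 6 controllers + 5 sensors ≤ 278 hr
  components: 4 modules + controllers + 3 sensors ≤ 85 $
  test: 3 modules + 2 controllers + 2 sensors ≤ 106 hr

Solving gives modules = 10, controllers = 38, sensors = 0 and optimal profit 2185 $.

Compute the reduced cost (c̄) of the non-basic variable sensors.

-7

At the optimum: solder uses 278 of 278 (binding); components uses 78 of 85 (slack = 7); test uses 106 of 106 (binding).
Slack constraints have shadow price 0 (complementary slackness).
The binding rows give the dual system: 5·y_solder + 3·y_test = 47.5 and 6·y_solder + 2·y_test = 45.
This yields shadow prices y_solder = 5, y_test = 7.5.
Reduced cost of sensors: c₃ − yᵀa₃ = 33 − (5·5 + 7.5·2) = 33 − 40 = -7.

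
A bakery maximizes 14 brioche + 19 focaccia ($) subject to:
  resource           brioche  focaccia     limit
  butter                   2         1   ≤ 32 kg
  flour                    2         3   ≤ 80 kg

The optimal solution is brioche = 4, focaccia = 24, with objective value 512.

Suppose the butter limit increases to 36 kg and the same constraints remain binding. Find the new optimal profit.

516

At the optimum: butter uses 32 of 32 (binding); flour uses 80 of 80 (binding).
Dual feasibility on the basic columns requires 2·y_butter + 2·y_flour = 14, 1·y_butter + 3·y_flour = 19.
Solving: y_butter = 1, y_flour = 6.
Δz = y_butter·Δb = 1 × (4) = 4, so new z* = 512 + 4 = 516.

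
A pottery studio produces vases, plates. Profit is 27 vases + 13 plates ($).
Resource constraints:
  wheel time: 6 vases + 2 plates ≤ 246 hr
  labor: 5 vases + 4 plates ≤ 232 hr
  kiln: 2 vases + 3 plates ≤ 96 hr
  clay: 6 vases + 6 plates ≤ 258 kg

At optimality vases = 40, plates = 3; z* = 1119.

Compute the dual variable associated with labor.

0

At the optimum: wheel time uses 246 of 246 (binding); labor uses 212 of 232 (slack = 20); kiln uses 89 of 96 (slack = 7); clay uses 258 of 258 (binding).
Since labor, kiln are not tight, their duals are 0.
Dual feasibility on the basic columns requires 6·y_wheel time + 6·y_clay = 27, 2·y_wheel time + 6·y_clay = 13.
This yields shadow prices y_wheel time = 3.5, y_clay = 1.
Shadow price of labor = 0.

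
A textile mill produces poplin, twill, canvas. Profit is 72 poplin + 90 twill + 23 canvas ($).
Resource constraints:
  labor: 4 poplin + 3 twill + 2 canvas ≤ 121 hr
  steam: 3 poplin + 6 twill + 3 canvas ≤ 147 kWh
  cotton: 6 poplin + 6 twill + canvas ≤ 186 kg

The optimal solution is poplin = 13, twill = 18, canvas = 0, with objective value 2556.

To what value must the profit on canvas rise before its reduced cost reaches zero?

27

Binding: steam and cotton. Non-binding: labor (15 unused).
Since labor is not tight, its dual is 0.
From A_Bᵀ y = c: 3·y_steam + 6·y_cotton = 72; 6·y_steam + 6·y_cotton = 90.
→ y_steam = 6 and y_cotton = 9.
canvas enters the basis when its profit ≥ yᵀa₃ = 6·3 + 9·1 = 27.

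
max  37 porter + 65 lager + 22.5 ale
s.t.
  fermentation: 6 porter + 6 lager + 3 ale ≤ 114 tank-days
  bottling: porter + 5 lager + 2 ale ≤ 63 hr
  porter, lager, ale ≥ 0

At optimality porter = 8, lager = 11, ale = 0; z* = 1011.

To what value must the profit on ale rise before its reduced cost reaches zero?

29

At the optimum: fermentation uses 114 of 114 (binding); bottling uses 63 of 63 (binding).
The binding rows give the dual system: 6·y_fermentation + 1·y_bottling = 37 and 6·y_fermentation + 5·y_bottling = 65.
Solving: y_fermentation = 5, y_bottling = 7.
ale enters the basis when its profit ≥ yᵀa₃ = 5·3 + 7·2 = 29.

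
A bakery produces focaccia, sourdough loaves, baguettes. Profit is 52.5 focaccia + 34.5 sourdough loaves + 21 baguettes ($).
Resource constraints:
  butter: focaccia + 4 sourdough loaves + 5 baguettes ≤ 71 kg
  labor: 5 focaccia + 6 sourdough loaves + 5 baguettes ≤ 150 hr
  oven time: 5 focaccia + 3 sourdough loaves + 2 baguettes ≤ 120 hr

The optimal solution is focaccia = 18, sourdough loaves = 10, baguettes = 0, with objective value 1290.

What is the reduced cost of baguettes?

At the optimum: butter uses 58 of 71 (slack = 13); labor uses 150 of 150 (binding); oven time uses 120 of 120 (binding).
By complementary slackness, y = 0 for the non-binding constraint.
From A_Bᵀ y = c: 5·y_labor + 5·y_oven time = 52.5; 6·y_labor + 3·y_oven time = 34.5.
→ y_labor = 1 and y_oven time = 9.5.
Reduced cost of baguettes: c₃ − yᵀa₃ = 21 − (1·5 + 9.5·2) = 21 − 24 = -3.

-3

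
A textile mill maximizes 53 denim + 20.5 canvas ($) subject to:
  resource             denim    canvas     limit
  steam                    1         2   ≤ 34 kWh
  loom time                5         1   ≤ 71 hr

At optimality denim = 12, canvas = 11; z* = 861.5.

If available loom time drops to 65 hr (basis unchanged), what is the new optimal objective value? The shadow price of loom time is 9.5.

Δb = -6, so new z* = 861.5 + (9.5)·(-6) = 861.5 − 57 = 804.5.

804.5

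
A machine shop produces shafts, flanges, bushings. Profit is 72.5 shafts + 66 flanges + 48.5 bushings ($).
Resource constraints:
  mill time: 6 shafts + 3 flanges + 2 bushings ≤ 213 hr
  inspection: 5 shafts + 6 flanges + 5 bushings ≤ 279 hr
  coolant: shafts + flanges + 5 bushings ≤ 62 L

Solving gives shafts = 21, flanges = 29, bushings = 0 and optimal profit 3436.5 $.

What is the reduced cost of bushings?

At the optimum: mill time uses 213 of 213 (binding); inspection uses 279 of 279 (binding); coolant uses 50 of 62 (slack = 12).
By complementary slackness, y = 0 for the non-binding constraint.
From A_Bᵀ y = c: 6·y_mill time + 5·y_inspection = 72.5; 3·y_mill time + 6·y_inspection = 66.
This yields shadow prices y_mill time = 5, y_inspection = 8.5.
Reduced cost of bushings: c₃ − yᵀa₃ = 48.5 − (5·2 + 8.5·5) = 48.5 − 52.5 = -4.

-4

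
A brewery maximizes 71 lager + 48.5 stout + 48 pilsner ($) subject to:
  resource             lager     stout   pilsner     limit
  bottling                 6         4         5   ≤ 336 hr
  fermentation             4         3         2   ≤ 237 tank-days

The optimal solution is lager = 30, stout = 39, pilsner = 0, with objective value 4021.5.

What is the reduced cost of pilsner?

-6.5

At the optimum: bottling uses 336 of 336 (binding); fermentation uses 237 of 237 (binding).
The binding rows give the dual system: 6·y_bottling + 4·y_fermentation = 71 and 4·y_bottling + 3·y_fermentation = 48.5.
This yields shadow prices y_bottling = 9.5, y_fermentation = 3.5.
Reduced cost of pilsner: c₃ − yᵀa₃ = 48 − (9.5·5 + 3.5·2) = 48 − 54.5 = -6.5.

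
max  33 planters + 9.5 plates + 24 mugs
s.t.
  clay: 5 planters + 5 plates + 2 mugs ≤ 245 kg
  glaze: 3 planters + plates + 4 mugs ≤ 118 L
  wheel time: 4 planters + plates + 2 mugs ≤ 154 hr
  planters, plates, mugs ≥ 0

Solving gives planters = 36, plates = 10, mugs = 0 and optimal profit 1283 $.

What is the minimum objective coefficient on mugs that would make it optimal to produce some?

Check each constraint at x*: clay 230/245 (slack 15); glaze 118/118 (tight); wheel time 154/154 (tight).
By complementary slackness, y = 0 for the non-binding constraint.
From A_Bᵀ y = c: 3·y_glaze + 4·y_wheel time = 33; 1·y_glaze + 1·y_wheel time = 9.5.
This yields shadow prices y_glaze = 5, y_wheel time = 4.5.
mugs enters the basis when its profit ≥ yᵀa₃ = 5·4 + 4.5·2 = 29.

29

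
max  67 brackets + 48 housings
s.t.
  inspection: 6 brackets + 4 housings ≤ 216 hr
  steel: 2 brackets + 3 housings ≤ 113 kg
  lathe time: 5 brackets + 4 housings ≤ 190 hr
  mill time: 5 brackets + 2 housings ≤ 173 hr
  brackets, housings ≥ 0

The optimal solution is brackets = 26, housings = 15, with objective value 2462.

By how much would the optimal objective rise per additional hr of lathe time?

Check each constraint at x*: inspection 216/216 (tight); steel 97/113 (slack 16); lathe time 190/190 (tight); mill time 160/173 (slack 13).
Slack constraints have shadow price 0 (complementary slackness).
The binding rows give the dual system: 6·y_inspection + 5·y_lathe time = 67 and 4·y_inspection + 4·y_lathe time = 48.
This yields shadow prices y_inspection = 7, y_lathe time = 5.
Shadow price of lathe time = 5.

5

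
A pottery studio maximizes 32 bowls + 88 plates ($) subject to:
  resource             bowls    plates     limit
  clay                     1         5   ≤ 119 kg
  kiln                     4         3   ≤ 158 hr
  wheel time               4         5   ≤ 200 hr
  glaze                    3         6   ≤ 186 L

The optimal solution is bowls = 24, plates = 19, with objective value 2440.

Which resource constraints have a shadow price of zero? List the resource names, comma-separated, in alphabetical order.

clay: 119/119 (binding)
kiln: 153/158 (slack 5)
wheel time: 191/200 (slack 9)
glaze: 186/186 (binding)
By complementary slackness, a constraint with positive slack has shadow price 0 → kiln, wheel time.

kiln, wheel time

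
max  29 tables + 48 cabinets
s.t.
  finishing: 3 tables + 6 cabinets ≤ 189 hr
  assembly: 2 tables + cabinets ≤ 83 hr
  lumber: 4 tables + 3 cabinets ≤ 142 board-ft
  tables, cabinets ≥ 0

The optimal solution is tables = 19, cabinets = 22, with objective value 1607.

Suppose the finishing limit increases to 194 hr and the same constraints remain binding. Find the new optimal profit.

1642

Check each constraint at x*: finishing 189/189 (tight); assembly 60/83 (slack 23); lumber 142/142 (tight).
By complementary slackness, y = 0 for the non-binding constraint.
Dual feasibility on the basic columns requires 3·y_finishing + 4·y_lumber = 29, 6·y_finishing + 3·y_lumber = 48.
This yields shadow prices y_finishing = 7, y_lumber = 2.
Δz = y_finishing·Δb = 7 × (5) = 35, so new z* = 1607 + 35 = 1642.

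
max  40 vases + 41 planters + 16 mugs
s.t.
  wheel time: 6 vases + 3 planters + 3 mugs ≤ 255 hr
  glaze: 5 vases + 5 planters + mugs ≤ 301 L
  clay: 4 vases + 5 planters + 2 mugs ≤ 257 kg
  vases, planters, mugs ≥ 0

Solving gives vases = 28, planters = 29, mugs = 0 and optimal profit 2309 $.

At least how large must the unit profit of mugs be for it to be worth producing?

20

At the optimum: wheel time uses 255 of 255 (binding); glaze uses 285 of 301 (slack = 16); clay uses 257 of 257 (binding).
Since glaze is not tight, its dual is 0.
From A_Bᵀ y = c: 6·y_wheel time + 4·y_clay = 40; 3·y_wheel time + 5·y_clay = 41.
This yields shadow prices y_wheel time = 2, y_clay = 7.
mugs enters the basis when its profit ≥ yᵀa₃ = 2·3 + 7·2 = 20.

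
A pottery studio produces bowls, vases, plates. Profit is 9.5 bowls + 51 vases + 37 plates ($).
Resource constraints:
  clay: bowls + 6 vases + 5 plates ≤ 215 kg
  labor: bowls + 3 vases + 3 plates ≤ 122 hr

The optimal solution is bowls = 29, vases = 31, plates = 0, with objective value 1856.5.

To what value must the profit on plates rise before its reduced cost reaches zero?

Check each constraint at x*: clay 215/215 (tight); labor 122/122 (tight).
Dual feasibility on the basic columns requires 1·y_clay + 1·y_labor = 9.5, 6·y_clay + 3·y_labor = 51.
This yields shadow prices y_clay = 7.5, y_labor = 2.
plates enters the basis when its profit ≥ yᵀa₃ = 7.5·5 + 2·3 = 43.5.

43.5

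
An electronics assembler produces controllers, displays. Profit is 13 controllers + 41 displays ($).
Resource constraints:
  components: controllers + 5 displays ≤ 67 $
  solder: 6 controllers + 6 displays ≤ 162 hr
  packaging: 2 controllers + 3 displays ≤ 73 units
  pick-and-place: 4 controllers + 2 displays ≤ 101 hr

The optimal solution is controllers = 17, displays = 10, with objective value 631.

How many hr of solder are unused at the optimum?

0

solder used = 6·17 + 6·10 = 162; slack = 162 − 162 = 0.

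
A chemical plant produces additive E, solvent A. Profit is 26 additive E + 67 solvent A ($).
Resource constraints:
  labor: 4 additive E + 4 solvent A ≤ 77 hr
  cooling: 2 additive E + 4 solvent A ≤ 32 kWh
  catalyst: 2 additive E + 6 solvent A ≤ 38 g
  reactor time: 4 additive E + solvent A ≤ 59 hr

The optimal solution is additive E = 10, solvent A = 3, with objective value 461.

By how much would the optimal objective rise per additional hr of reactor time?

At the optimum: labor uses 52 of 77 (slack = 25); cooling uses 32 of 32 (binding); catalyst uses 38 of 38 (binding); reactor time uses 43 of 59 (slack = 16).
Since labor, reactor time are not tight, their duals are 0.
From A_Bᵀ y = c: 2·y_cooling + 2·y_catalyst = 26; 4·y_cooling + 6·y_catalyst = 67.
→ y_cooling = 5.5 and y_catalyst = 7.5.
Shadow price of reactor time = 0.

0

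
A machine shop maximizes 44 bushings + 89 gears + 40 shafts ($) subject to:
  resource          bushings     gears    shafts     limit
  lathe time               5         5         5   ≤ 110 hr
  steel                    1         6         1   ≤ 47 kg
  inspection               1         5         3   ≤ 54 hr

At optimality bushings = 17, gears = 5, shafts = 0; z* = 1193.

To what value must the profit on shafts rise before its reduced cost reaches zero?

44

Binding: lathe time and steel. Non-binding: inspection (12 unused).
By complementary slackness, y = 0 for the non-binding constraint.
From A_Bᵀ y = c: 5·y_lathe time + 1·y_steel = 44; 5·y_lathe time + 6·y_steel = 89.
Solving: y_lathe time = 7, y_steel = 9.
shafts enters the basis when its profit ≥ yᵀa₃ = 7·5 + 9·1 = 44.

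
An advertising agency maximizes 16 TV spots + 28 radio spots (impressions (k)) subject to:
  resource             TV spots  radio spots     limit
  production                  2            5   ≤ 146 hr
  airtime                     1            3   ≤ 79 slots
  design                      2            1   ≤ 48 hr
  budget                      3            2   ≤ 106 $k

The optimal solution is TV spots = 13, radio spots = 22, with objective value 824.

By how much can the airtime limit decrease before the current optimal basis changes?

55

Binding constraints: airtime, design. The basis is B = [[1,3],[2,1]] with det -5.
Per unit decrease in airtime, x* moves by d = (0.2, -0.4).
The basis stays optimal until radio spots reaches 0; allowable decrease = 55 slots.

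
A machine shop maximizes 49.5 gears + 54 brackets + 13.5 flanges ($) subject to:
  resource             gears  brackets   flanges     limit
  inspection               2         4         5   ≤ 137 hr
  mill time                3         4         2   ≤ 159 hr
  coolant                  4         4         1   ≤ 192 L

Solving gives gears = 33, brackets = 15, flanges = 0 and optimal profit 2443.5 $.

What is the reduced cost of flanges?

-4.5

Binding: mill time and coolant. Non-binding: inspection (11 unused).
Since inspection is not tight, its dual is 0.
Dual feasibility on the basic columns requires 3·y_mill time + 4·y_coolant = 49.5, 4·y_mill time + 4·y_coolant = 54.
Solving: y_mill time = 4.5, y_coolant = 9.
Reduced cost of flanges: c₃ − yᵀa₃ = 13.5 − (4.5·2 + 9·1) = 13.5 − 18 = -4.5.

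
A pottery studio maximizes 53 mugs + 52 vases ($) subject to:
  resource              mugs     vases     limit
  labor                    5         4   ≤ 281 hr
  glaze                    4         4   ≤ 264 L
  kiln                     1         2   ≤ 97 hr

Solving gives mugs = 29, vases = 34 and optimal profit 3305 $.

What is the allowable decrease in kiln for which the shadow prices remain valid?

Binding constraints: labor, kiln. The basis is B = [[5,4],[1,2]] with det 6.
Per unit decrease in kiln, x* moves by d = (0.6667, -0.8333).
The basis stays optimal until vases reaches 0; allowable decrease = 40.8 hr.

40.8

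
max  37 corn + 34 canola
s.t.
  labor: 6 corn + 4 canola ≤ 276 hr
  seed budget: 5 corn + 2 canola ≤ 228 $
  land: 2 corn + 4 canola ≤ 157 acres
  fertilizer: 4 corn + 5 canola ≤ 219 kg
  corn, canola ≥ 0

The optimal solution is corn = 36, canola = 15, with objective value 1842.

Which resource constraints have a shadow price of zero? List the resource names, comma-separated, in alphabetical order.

labor: 276/276 (binding)
seed budget: 210/228 (slack 18)
land: 132/157 (slack 25)
fertilizer: 219/219 (binding)
By complementary slackness, a constraint with positive slack has shadow price 0 → land, seed budget.

land, seed budget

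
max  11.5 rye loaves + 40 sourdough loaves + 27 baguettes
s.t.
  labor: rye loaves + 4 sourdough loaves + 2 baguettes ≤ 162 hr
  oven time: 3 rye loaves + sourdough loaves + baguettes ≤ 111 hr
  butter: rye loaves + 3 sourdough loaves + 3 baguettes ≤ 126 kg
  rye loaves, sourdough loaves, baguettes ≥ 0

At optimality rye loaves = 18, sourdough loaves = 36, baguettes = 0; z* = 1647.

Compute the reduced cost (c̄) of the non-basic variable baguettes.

Binding: labor and butter. Non-binding: oven time (21 unused).
Slack constraints have shadow price 0 (complementary slackness).
Dual feasibility on the basic columns requires 1·y_labor + 1·y_butter = 11.5, 4·y_labor + 3·y_butter = 40.
This yields shadow prices y_labor = 5.5, y_butter = 6.
Reduced cost of baguettes: c₃ − yᵀa₃ = 27 − (5.5·2 + 6·3) = 27 − 29 = -2.

-2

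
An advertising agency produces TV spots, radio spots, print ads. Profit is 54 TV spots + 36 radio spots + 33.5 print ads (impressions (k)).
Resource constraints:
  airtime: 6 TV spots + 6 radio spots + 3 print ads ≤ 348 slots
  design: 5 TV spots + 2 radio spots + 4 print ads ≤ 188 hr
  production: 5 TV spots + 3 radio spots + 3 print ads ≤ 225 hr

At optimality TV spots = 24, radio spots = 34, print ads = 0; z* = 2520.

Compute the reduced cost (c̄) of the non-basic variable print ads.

At the optimum: airtime uses 348 of 348 (binding); design uses 188 of 188 (binding); production uses 222 of 225 (slack = 3).
By complementary slackness, y = 0 for the non-binding constraint.
The binding rows give the dual system: 6·y_airtime + 5·y_design = 54 and 6·y_airtime + 2·y_design = 36.
Solving: y_airtime = 4, y_design = 6.
Reduced cost of print ads: c₃ − yᵀa₃ = 33.5 − (4·3 + 6·4) = 33.5 − 36 = -2.5.

-2.5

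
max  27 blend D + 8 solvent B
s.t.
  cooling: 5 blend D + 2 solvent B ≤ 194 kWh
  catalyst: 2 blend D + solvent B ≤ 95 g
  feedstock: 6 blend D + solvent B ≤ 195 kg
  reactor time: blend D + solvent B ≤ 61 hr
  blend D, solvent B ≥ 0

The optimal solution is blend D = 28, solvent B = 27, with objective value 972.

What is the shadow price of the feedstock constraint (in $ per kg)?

2

At the optimum: cooling uses 194 of 194 (binding); catalyst uses 83 of 95 (slack = 12); feedstock uses 195 of 195 (binding); reactor time uses 55 of 61 (slack = 6).
Since catalyst, reactor time are not tight, their duals are 0.
The binding rows give the dual system: 5·y_cooling + 6·y_feedstock = 27 and 2·y_cooling + 1·y_feedstock = 8.
Solving: y_cooling = 3, y_feedstock = 2.
Shadow price of feedstock = 2.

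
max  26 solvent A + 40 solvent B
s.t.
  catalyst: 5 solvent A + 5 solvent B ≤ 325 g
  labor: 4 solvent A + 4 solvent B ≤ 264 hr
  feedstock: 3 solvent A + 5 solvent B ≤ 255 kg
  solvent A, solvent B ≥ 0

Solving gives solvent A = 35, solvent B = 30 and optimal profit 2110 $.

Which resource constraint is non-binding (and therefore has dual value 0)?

catalyst: 325/325 (binding)
labor: 260/264 (slack 4)
feedstock: 255/255 (binding)
By complementary slackness, a constraint with positive slack has shadow price 0 → labor.

labor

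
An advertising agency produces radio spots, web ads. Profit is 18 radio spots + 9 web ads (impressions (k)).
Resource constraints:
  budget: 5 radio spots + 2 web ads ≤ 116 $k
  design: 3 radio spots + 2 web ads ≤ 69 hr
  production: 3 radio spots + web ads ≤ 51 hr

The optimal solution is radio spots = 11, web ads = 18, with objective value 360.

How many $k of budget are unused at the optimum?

budget used = 5·11 + 2·18 = 91; slack = 116 − 91 = 25.

25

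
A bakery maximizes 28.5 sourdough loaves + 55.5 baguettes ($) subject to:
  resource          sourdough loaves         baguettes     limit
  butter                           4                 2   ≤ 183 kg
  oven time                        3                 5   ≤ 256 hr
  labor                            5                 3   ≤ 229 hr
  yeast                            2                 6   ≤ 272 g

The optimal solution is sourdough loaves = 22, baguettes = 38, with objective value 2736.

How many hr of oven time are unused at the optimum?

0

oven time used = 3·22 + 5·38 = 256; slack = 256 − 256 = 0.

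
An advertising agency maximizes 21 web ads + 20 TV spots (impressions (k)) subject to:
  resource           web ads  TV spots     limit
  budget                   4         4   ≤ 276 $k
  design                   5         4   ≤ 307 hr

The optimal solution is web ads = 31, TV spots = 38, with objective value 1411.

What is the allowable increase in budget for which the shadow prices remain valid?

Binding constraints: budget, design. The basis is B = [[4,4],[5,4]] with det -4.
Per unit increase in budget, x* moves by d = (-1, 1.25).
The basis stays optimal until web ads reaches 0; allowable increase = 31 $k.

31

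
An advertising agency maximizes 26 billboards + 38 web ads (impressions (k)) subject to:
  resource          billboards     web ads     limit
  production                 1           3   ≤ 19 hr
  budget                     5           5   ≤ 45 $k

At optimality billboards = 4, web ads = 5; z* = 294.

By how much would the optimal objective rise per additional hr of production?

At the optimum: production uses 19 of 19 (binding); budget uses 45 of 45 (binding).
From A_Bᵀ y = c: 1·y_production + 5·y_budget = 26; 3·y_production + 5·y_budget = 38.
→ y_production = 6 and y_budget = 4.
Shadow price of production = 6.

6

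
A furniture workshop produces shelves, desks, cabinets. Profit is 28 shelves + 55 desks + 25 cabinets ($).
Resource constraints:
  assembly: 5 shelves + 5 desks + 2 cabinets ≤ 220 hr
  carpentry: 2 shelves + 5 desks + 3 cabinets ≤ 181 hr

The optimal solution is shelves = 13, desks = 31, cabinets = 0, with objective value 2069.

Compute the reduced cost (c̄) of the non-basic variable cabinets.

-6

At the optimum: assembly uses 220 of 220 (binding); carpentry uses 181 of 181 (binding).
Dual feasibility on the basic columns requires 5·y_assembly + 2·y_carpentry = 28, 5·y_assembly + 5·y_carpentry = 55.
→ y_assembly = 2 and y_carpentry = 9.
Reduced cost of cabinets: c₃ − yᵀa₃ = 25 − (2·2 + 9·3) = 25 − 31 = -6.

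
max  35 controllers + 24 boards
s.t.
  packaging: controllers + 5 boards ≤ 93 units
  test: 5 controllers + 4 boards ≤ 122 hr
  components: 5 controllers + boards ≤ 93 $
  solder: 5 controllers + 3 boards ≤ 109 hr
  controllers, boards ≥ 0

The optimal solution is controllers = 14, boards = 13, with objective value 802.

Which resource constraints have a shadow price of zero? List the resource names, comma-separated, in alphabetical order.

packaging: 79/93 (slack 14)
test: 122/122 (binding)
components: 83/93 (slack 10)
solder: 109/109 (binding)
By complementary slackness, a constraint with positive slack has shadow price 0 → components, packaging.

components, packaging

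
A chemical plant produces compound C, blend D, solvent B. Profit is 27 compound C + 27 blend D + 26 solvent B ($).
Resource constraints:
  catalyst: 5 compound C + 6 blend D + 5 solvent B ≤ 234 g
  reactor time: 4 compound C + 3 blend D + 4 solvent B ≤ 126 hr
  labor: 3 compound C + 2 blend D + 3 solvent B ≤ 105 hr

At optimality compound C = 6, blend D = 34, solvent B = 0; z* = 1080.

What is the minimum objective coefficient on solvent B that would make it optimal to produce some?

27

At the optimum: catalyst uses 234 of 234 (binding); reactor time uses 126 of 126 (binding); labor uses 86 of 105 (slack = 19).
Since labor is not tight, its dual is 0.
The binding rows give the dual system: 5·y_catalyst + 4·y_reactor time = 27 and 6·y_catalyst + 3·y_reactor time = 27.
→ y_catalyst = 3 and y_reactor time = 3.
solvent B enters the basis when its profit ≥ yᵀa₃ = 3·5 + 3·4 = 27.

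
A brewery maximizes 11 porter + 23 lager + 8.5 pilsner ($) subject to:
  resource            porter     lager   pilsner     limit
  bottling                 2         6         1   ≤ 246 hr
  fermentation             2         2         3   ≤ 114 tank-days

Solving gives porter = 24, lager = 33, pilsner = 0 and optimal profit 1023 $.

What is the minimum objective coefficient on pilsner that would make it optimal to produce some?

Both bottling and fermentation are binding at x*.
Dual feasibility on the basic columns requires 2·y_bottling + 2·y_fermentation = 11, 6·y_bottling + 2·y_fermentation = 23.
This yields shadow prices y_bottling = 3, y_fermentation = 2.5.
pilsner enters the basis when its profit ≥ yᵀa₃ = 3·1 + 2.5·3 = 10.5.

10.5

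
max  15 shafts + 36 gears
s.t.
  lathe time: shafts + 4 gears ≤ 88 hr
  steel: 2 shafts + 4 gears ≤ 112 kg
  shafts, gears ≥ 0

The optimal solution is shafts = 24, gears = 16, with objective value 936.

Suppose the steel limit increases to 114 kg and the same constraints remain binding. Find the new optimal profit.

948

At the optimum: lathe time uses 88 of 88 (binding); steel uses 112 of 112 (binding).
The binding rows give the dual system: 1·y_lathe time + 2·y_steel = 15 and 4·y_lathe time + 4·y_steel = 36.
Solving: y_lathe time = 3, y_steel = 6.
Δz = y_steel·Δb = 6 × (2) = 12, so new z* = 936 + 12 = 948.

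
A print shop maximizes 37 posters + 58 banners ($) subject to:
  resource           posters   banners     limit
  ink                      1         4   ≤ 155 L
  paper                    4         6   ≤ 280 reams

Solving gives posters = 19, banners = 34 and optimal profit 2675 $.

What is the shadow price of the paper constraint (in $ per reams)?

Both ink and paper are binding at x*.
From A_Bᵀ y = c: 1·y_ink + 4·y_paper = 37; 4·y_ink + 6·y_paper = 58.
→ y_ink = 1 and y_paper = 9.
Shadow price of paper = 9.

9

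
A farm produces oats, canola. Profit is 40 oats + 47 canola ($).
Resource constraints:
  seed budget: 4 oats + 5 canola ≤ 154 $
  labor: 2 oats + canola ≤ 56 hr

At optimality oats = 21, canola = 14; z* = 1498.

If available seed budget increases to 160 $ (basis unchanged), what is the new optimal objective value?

1552

Check each constraint at x*: seed budget 154/154 (tight); labor 56/56 (tight).
The binding rows give the dual system: 4·y_seed budget + 2·y_labor = 40 and 5·y_seed budget + 1·y_labor = 47.
This yields shadow prices y_seed budget = 9, y_labor = 2.
Δz = y_seed budget·Δb = 9 × (6) = 54, so new z* = 1498 + 54 = 1552.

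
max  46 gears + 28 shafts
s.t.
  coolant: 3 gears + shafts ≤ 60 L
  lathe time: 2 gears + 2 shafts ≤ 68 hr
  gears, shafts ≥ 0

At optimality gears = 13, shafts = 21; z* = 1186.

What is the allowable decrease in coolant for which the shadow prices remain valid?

Binding constraints: coolant, lathe time. The basis is B = [[3,1],[2,2]] with det 4.
Per unit decrease in coolant, x* moves by d = (-0.5, 0.5).
The basis stays optimal until gears reaches 0; allowable decrease = 26 L.

26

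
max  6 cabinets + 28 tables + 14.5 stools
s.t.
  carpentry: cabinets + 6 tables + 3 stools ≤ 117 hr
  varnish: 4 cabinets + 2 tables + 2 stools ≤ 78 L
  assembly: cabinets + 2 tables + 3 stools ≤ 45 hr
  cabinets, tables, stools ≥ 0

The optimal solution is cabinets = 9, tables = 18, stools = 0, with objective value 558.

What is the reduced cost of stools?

At the optimum: carpentry uses 117 of 117 (binding); varnish uses 72 of 78 (slack = 6); assembly uses 45 of 45 (binding).
Since varnish is not tight, its dual is 0.
Dual feasibility on the basic columns requires 1·y_carpentry + 1·y_assembly = 6, 6·y_carpentry + 2·y_assembly = 28.
→ y_carpentry = 4 and y_assembly = 2.
Reduced cost of stools: c₃ − yᵀa₃ = 14.5 − (4·3 + 2·3) = 14.5 − 18 = -3.5.

-3.5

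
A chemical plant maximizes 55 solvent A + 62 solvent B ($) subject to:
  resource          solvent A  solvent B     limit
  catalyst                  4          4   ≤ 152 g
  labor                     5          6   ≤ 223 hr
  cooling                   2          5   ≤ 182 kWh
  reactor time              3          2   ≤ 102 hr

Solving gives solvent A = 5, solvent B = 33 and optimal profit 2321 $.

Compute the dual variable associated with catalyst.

Check each constraint at x*: catalyst 152/152 (tight); labor 223/223 (tight); cooling 175/182 (slack 7); reactor time 81/102 (slack 21).
Since cooling, reactor time are not tight, their duals are 0.
Dual feasibility on the basic columns requires 4·y_catalyst + 5·y_labor = 55, 4·y_catalyst + 6·y_labor = 62.
Solving: y_catalyst = 5, y_labor = 7.
Shadow price of catalyst = 5.

5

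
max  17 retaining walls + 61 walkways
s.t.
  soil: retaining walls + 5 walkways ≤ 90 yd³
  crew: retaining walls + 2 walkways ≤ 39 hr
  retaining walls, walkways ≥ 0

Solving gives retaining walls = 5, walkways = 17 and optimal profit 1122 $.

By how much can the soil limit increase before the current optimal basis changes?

7.5

Binding constraints: soil, crew. The basis is B = [[1,5],[1,2]] with det -3.
Per unit increase in soil, x* moves by d = (-0.6667, 0.3333).
The basis stays optimal until retaining walls reaches 0; allowable increase = 7.5 yd³.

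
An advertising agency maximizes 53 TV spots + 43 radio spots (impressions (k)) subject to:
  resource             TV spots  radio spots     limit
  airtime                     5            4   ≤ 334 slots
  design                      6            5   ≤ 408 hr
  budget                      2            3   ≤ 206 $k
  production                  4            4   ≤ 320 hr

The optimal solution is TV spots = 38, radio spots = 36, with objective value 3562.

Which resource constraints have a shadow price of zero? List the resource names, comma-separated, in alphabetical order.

budget, production

airtime: 334/334 (binding)
design: 408/408 (binding)
budget: 184/206 (slack 22)
production: 296/320 (slack 24)
By complementary slackness, a constraint with positive slack has shadow price 0 → budget, production.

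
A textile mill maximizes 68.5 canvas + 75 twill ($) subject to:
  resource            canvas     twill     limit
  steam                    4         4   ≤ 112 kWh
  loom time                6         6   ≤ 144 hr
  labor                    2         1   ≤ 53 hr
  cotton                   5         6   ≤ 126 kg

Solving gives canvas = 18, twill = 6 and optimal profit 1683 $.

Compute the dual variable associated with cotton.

6.5

At the optimum: steam uses 96 of 112 (slack = 16); loom time uses 144 of 144 (binding); labor uses 42 of 53 (slack = 11); cotton uses 126 of 126 (binding).
Slack constraints have shadow price 0 (complementary slackness).
Dual feasibility on the basic columns requires 6·y_loom time + 5·y_cotton = 68.5, 6·y_loom time + 6·y_cotton = 75.
This yields shadow prices y_loom time = 6, y_cotton = 6.5.
Shadow price of cotton = 6.5.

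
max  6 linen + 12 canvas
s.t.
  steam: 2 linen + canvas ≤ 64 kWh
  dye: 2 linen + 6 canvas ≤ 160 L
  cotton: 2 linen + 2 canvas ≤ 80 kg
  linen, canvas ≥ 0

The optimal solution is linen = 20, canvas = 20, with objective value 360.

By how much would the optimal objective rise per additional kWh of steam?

0

Check each constraint at x*: steam 60/64 (slack 4); dye 160/160 (tight); cotton 80/80 (tight).
Since steam is not tight, its dual is 0.
Dual feasibility on the basic columns requires 2·y_dye + 2·y_cotton = 6, 6·y_dye + 2·y_cotton = 12.
→ y_dye = 1.5 and y_cotton = 1.5.
Shadow price of steam = 0.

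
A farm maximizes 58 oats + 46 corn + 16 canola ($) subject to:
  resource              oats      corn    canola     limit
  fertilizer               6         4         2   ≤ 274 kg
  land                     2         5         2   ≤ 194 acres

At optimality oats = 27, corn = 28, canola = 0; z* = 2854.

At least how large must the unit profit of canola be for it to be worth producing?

Check each constraint at x*: fertilizer 274/274 (tight); land 194/194 (tight).
Dual feasibility on the basic columns requires 6·y_fertilizer + 2·y_land = 58, 4·y_fertilizer + 5·y_land = 46.
This yields shadow prices y_fertilizer = 9, y_land = 2.
canola enters the basis when its profit ≥ yᵀa₃ = 9·2 + 2·2 = 22.

22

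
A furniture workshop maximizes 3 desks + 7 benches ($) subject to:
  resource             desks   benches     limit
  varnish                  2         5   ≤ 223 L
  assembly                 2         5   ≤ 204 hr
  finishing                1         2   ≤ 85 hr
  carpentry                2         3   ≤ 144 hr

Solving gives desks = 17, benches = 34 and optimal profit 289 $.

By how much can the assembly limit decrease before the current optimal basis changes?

Binding constraints: assembly, finishing. The basis is B = [[2,5],[1,2]] with det -1.
Per unit decrease in assembly, x* moves by d = (2, -1).
The basis stays optimal until carpentry becomes binding; allowable decrease = 8 hr.

8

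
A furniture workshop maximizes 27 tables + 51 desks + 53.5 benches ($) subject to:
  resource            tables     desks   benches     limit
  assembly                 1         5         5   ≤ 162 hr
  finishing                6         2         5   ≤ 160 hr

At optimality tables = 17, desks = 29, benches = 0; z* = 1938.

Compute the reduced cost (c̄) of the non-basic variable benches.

Both assembly and finishing are binding at x*.
The binding rows give the dual system: 1·y_assembly + 6·y_finishing = 27 and 5·y_assembly + 2·y_finishing = 51.
Solving: y_assembly = 9, y_finishing = 3.
Reduced cost of benches: c₃ − yᵀa₃ = 53.5 − (9·5 + 3·5) = 53.5 − 60 = -6.5.

-6.5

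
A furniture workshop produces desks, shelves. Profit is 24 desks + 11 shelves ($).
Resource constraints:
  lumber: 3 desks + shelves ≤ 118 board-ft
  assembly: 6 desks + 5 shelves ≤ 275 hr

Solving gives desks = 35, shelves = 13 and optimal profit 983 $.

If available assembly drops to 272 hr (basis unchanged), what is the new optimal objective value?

980

Check each constraint at x*: lumber 118/118 (tight); assembly 275/275 (tight).
Dual feasibility on the basic columns requires 3·y_lumber + 6·y_assembly = 24, 1·y_lumber + 5·y_assembly = 11.
Solving: y_lumber = 6, y_assembly = 1.
Δz = y_assembly·Δb = 1 × (-3) = -3, so new z* = 983 − 3 = 980.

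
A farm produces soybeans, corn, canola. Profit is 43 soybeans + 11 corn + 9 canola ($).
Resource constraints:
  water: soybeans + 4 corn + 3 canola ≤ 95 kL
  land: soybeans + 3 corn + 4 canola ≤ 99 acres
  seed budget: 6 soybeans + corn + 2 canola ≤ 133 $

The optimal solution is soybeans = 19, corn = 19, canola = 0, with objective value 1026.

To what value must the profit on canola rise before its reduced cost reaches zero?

Binding: water and seed budget. Non-binding: land (23 unused).
Since land is not tight, its dual is 0.
From A_Bᵀ y = c: 1·y_water + 6·y_seed budget = 43; 4·y_water + 1·y_seed budget = 11.
→ y_water = 1 and y_seed budget = 7.
canola enters the basis when its profit ≥ yᵀa₃ = 1·3 + 7·2 = 17.

17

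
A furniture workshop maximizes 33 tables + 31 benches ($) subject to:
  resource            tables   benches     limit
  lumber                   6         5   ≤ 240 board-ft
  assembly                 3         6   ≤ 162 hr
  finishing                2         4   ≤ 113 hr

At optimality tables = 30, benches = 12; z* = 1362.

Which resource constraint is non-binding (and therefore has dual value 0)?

finishing

lumber: 240/240 (binding)
assembly: 162/162 (binding)
finishing: 108/113 (slack 5)
By complementary slackness, a constraint with positive slack has shadow price 0 → finishing.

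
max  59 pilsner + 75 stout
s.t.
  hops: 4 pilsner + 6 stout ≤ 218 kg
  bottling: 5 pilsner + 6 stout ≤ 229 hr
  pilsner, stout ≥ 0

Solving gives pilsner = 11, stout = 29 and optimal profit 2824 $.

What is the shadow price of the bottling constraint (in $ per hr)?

Check each constraint at x*: hops 218/218 (tight); bottling 229/229 (tight).
Dual feasibility on the basic columns requires 4·y_hops + 5·y_bottling = 59, 6·y_hops + 6·y_bottling = 75.
This yields shadow prices y_hops = 3.5, y_bottling = 9.
Shadow price of bottling = 9.

9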